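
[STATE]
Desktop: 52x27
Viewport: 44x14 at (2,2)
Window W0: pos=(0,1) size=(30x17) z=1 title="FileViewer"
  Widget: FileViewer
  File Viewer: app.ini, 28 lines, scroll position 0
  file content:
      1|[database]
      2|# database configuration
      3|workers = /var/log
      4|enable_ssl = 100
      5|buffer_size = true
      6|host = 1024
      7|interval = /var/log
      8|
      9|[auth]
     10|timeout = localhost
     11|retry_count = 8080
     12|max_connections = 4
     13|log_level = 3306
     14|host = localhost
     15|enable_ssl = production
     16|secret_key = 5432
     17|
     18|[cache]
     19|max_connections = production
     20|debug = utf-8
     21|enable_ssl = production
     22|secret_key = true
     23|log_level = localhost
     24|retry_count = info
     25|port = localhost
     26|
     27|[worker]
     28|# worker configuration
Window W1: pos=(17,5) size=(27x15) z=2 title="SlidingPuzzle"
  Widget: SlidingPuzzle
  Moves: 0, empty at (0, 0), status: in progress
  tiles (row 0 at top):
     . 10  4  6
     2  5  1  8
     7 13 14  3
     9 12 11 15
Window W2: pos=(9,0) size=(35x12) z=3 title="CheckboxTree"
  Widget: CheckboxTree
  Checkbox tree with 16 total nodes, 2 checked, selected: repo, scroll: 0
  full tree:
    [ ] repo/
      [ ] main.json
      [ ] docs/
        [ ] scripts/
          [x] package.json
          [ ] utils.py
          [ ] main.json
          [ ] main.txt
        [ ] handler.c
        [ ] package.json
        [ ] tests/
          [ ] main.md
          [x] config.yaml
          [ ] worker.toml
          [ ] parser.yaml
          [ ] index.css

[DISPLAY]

FileVie┠─────────────────────────────────┨  
───────┃>[-] repo/                       ┃  
databas┃   [ ] main.json                 ┃  
 databa┃   [-] docs/                     ┃  
orkers ┃     [-] scripts/                ┃  
nable_s┃       [x] package.json          ┃  
uffer_s┃       [ ] utils.py              ┃  
ost = 1┃       [ ] main.json             ┃  
nterval┃       [ ] main.txt              ┃  
       ┗━━━━━━━━━━━━━━━━━━━━━━━━━━━━━━━━━┛  
auth]          ┃├────┼────┼────┼────┤    ┃  
imeout = localh┃│  7 │ 13 │ 14 │  3 │    ┃  
etry_count = 80┃├────┼────┼────┼────┤    ┃  
ax_connections ┃│  9 │ 12 │ 11 │ 15 │    ┃  


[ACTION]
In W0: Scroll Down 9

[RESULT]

FileVie┠─────────────────────────────────┨  
───────┃>[-] repo/                       ┃  
imeout ┃   [ ] main.json                 ┃  
etry_co┃   [-] docs/                     ┃  
ax_conn┃     [-] scripts/                ┃  
og_leve┃       [x] package.json          ┃  
ost = l┃       [ ] utils.py              ┃  
nable_s┃       [ ] main.json             ┃  
ecret_k┃       [ ] main.txt              ┃  
       ┗━━━━━━━━━━━━━━━━━━━━━━━━━━━━━━━━━┛  
cache]         ┃├────┼────┼────┼────┤    ┃  
ax_connections ┃│  7 │ 13 │ 14 │  3 │    ┃  
ebug = utf-8   ┃├────┼────┼────┼────┤    ┃  
nable_ssl = pro┃│  9 │ 12 │ 11 │ 15 │    ┃  


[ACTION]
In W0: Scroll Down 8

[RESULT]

FileVie┠─────────────────────────────────┨  
───────┃>[-] repo/                       ┃  
ecret_k┃   [ ] main.json                 ┃  
       ┃   [-] docs/                     ┃  
cache] ┃     [-] scripts/                ┃  
ax_conn┃       [x] package.json          ┃  
ebug = ┃       [ ] utils.py              ┃  
nable_s┃       [ ] main.json             ┃  
ecret_k┃       [ ] main.txt              ┃  
og_leve┗━━━━━━━━━━━━━━━━━━━━━━━━━━━━━━━━━┛  
etry_count = in┃├────┼────┼────┼────┤    ┃  
ort = localhost┃│  7 │ 13 │ 14 │  3 │    ┃  
               ┃├────┼────┼────┼────┤    ┃  
worker]        ┃│  9 │ 12 │ 11 │ 15 │    ┃  


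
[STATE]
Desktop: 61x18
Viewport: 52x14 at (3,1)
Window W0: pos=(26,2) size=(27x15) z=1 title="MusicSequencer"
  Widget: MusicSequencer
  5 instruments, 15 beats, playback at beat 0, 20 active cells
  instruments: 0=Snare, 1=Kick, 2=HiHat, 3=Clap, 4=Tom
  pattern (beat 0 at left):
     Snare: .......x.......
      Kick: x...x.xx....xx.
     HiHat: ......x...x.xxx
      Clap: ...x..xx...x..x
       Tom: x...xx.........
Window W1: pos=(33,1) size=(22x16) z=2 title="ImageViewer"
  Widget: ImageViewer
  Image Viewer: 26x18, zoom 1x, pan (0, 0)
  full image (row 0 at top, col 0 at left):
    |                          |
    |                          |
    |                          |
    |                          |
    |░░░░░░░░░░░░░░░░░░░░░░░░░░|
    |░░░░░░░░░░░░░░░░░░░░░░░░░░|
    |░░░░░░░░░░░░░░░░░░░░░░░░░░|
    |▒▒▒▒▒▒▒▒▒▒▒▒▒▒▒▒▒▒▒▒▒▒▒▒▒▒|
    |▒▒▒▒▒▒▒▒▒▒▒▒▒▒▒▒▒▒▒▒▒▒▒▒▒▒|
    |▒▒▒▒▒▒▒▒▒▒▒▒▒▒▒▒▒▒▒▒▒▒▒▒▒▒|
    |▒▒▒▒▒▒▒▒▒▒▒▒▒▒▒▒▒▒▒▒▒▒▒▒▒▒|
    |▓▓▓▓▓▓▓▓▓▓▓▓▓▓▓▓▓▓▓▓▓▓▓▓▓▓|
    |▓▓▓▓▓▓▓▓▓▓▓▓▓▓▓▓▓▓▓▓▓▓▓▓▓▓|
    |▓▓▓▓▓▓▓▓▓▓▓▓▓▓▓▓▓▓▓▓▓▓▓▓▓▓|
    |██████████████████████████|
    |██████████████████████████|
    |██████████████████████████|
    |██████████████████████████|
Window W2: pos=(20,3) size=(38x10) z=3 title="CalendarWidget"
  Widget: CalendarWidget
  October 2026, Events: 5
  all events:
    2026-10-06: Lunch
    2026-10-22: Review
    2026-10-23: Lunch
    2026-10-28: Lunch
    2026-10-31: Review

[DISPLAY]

                              ┏━━━━━━━━━━━━━━━━━━━━┓
                       ┏━━━━━━┃ ImageViewer        ┃
                 ┏━━━━━━━━━━━━━━━━━━━━━━━━━━━━━━━━━━
                 ┃ CalendarWidget                   
                 ┠──────────────────────────────────
                 ┃            October 2026          
                 ┃Mo Tu We Th Fr Sa Su              
                 ┃          1  2  3  4              
                 ┃ 5  6*  7  8  9 10 11             
                 ┃12 13 14 15 16 17 18              
                 ┃19 20 21 22* 23* 24 25            
                 ┗━━━━━━━━━━━━━━━━━━━━━━━━━━━━━━━━━━
                       ┃      ┃▒▒▒▒▒▒▒▒▒▒▒▒▒▒▒▒▒▒▒▒┃
                       ┃      ┃▒▒▒▒▒▒▒▒▒▒▒▒▒▒▒▒▒▒▒▒┃


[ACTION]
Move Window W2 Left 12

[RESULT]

                              ┏━━━━━━━━━━━━━━━━━━━━┓
                       ┏━━━━━━┃ ImageViewer        ┃
     ┏━━━━━━━━━━━━━━━━━━━━━━━━━━━━━━━━━━━━┓────────┨
     ┃ CalendarWidget                     ┃        ┃
     ┠────────────────────────────────────┨        ┃
     ┃            October 2026            ┃        ┃
     ┃Mo Tu We Th Fr Sa Su                ┃        ┃
     ┃          1  2  3  4                ┃░░░░░░░░┃
     ┃ 5  6*  7  8  9 10 11               ┃░░░░░░░░┃
     ┃12 13 14 15 16 17 18                ┃░░░░░░░░┃
     ┃19 20 21 22* 23* 24 25              ┃▒▒▒▒▒▒▒▒┃
     ┗━━━━━━━━━━━━━━━━━━━━━━━━━━━━━━━━━━━━┛▒▒▒▒▒▒▒▒┃
                       ┃      ┃▒▒▒▒▒▒▒▒▒▒▒▒▒▒▒▒▒▒▒▒┃
                       ┃      ┃▒▒▒▒▒▒▒▒▒▒▒▒▒▒▒▒▒▒▒▒┃


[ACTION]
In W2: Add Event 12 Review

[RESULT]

                              ┏━━━━━━━━━━━━━━━━━━━━┓
                       ┏━━━━━━┃ ImageViewer        ┃
     ┏━━━━━━━━━━━━━━━━━━━━━━━━━━━━━━━━━━━━┓────────┨
     ┃ CalendarWidget                     ┃        ┃
     ┠────────────────────────────────────┨        ┃
     ┃            October 2026            ┃        ┃
     ┃Mo Tu We Th Fr Sa Su                ┃        ┃
     ┃          1  2  3  4                ┃░░░░░░░░┃
     ┃ 5  6*  7  8  9 10 11               ┃░░░░░░░░┃
     ┃12* 13 14 15 16 17 18               ┃░░░░░░░░┃
     ┃19 20 21 22* 23* 24 25              ┃▒▒▒▒▒▒▒▒┃
     ┗━━━━━━━━━━━━━━━━━━━━━━━━━━━━━━━━━━━━┛▒▒▒▒▒▒▒▒┃
                       ┃      ┃▒▒▒▒▒▒▒▒▒▒▒▒▒▒▒▒▒▒▒▒┃
                       ┃      ┃▒▒▒▒▒▒▒▒▒▒▒▒▒▒▒▒▒▒▒▒┃


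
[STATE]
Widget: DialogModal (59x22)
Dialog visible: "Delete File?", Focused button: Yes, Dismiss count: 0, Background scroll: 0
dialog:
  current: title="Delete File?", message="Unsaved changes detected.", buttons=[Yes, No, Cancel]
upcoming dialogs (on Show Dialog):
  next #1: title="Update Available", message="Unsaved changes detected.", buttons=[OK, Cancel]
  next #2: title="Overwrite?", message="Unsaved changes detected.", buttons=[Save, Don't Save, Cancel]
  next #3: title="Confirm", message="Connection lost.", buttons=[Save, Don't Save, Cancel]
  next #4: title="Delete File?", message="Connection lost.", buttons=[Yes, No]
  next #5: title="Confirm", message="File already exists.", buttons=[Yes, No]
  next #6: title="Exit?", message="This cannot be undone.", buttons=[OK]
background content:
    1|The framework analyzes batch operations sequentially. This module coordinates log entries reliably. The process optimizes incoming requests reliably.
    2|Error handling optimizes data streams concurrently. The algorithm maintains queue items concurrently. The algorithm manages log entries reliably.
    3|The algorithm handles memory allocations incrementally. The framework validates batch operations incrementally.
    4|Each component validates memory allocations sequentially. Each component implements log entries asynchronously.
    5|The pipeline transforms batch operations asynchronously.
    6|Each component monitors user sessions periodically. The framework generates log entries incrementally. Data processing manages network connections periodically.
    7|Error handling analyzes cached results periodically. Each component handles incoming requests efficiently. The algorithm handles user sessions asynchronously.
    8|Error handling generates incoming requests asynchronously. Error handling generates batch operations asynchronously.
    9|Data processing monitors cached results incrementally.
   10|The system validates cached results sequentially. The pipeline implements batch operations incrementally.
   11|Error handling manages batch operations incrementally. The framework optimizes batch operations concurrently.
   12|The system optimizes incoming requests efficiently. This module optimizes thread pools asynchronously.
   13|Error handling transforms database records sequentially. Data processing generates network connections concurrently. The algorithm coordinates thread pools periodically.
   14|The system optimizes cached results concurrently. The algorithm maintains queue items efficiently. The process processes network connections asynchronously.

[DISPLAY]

The framework analyzes batch operations sequentially. This 
Error handling optimizes data streams concurrently. The alg
The algorithm handles memory allocations incrementally. The
Each component validates memory allocations sequentially. E
The pipeline transforms batch operations asynchronously.   
Each component monitors user sessions periodically. The fra
Error handling analyzes cached results periodically. Each c
Error handling generates incoming requests asynchronously. 
Data processing┌───────────────────────────┐ementally.     
The system vali│        Delete File?       │ally. The pipel
Error handling │ Unsaved changes detected. │ementally. The 
The system opti│    [Yes]  No   Cancel     │iently. This mo
Error handling └───────────────────────────┘equentially. Da
The system optimizes cached results concurrently. The algor
                                                           
                                                           
                                                           
                                                           
                                                           
                                                           
                                                           
                                                           


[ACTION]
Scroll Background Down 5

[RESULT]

Each component monitors user sessions periodically. The fra
Error handling analyzes cached results periodically. Each c
Error handling generates incoming requests asynchronously. 
Data processing monitors cached results incrementally.     
The system validates cached results sequentially. The pipel
Error handling manages batch operations incrementally. The 
The system optimizes incoming requests efficiently. This mo
Error handling transforms database records sequentially. Da
The system opti┌───────────────────────────┐ntly. The algor
               │        Delete File?       │               
               │ Unsaved changes detected. │               
               │    [Yes]  No   Cancel     │               
               └───────────────────────────┘               
                                                           
                                                           
                                                           
                                                           
                                                           
                                                           
                                                           
                                                           
                                                           


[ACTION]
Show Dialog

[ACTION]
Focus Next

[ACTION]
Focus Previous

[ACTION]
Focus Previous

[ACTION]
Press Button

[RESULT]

Each component monitors user sessions periodically. The fra
Error handling analyzes cached results periodically. Each c
Error handling generates incoming requests asynchronously. 
Data processing monitors cached results incrementally.     
The system validates cached results sequentially. The pipel
Error handling manages batch operations incrementally. The 
The system optimizes incoming requests efficiently. This mo
Error handling transforms database records sequentially. Da
The system optimizes cached results concurrently. The algor
                                                           
                                                           
                                                           
                                                           
                                                           
                                                           
                                                           
                                                           
                                                           
                                                           
                                                           
                                                           
                                                           


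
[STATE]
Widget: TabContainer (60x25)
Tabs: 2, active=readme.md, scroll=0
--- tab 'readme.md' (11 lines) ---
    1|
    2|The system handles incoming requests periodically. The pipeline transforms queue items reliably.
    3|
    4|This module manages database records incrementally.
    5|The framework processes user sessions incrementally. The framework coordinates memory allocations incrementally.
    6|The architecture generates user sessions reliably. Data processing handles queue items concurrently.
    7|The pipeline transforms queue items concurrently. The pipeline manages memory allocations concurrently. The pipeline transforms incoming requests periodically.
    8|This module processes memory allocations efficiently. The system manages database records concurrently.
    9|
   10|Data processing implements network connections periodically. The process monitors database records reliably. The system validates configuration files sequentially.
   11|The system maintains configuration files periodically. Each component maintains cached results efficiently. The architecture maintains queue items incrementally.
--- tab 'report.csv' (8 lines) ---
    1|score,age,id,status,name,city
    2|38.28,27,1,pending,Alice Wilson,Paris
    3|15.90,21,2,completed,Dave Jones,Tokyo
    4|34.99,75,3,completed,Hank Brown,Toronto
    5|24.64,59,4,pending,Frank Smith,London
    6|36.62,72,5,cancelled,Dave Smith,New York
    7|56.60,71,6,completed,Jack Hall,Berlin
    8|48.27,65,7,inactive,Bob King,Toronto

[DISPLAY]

[readme.md]│ report.csv                                     
────────────────────────────────────────────────────────────
                                                            
The system handles incoming requests periodically. The pipel
                                                            
This module manages database records incrementally.         
The framework processes user sessions incrementally. The fra
The architecture generates user sessions reliably. Data proc
The pipeline transforms queue items concurrently. The pipeli
This module processes memory allocations efficiently. The sy
                                                            
Data processing implements network connections periodically.
The system maintains configuration files periodically. Each 
                                                            
                                                            
                                                            
                                                            
                                                            
                                                            
                                                            
                                                            
                                                            
                                                            
                                                            
                                                            


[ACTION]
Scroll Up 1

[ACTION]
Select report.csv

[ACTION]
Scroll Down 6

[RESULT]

 readme.md │[report.csv]                                    
────────────────────────────────────────────────────────────
56.60,71,6,completed,Jack Hall,Berlin                       
48.27,65,7,inactive,Bob King,Toronto                        
                                                            
                                                            
                                                            
                                                            
                                                            
                                                            
                                                            
                                                            
                                                            
                                                            
                                                            
                                                            
                                                            
                                                            
                                                            
                                                            
                                                            
                                                            
                                                            
                                                            
                                                            


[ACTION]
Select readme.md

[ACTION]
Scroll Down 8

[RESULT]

[readme.md]│ report.csv                                     
────────────────────────────────────────────────────────────
                                                            
Data processing implements network connections periodically.
The system maintains configuration files periodically. Each 
                                                            
                                                            
                                                            
                                                            
                                                            
                                                            
                                                            
                                                            
                                                            
                                                            
                                                            
                                                            
                                                            
                                                            
                                                            
                                                            
                                                            
                                                            
                                                            
                                                            


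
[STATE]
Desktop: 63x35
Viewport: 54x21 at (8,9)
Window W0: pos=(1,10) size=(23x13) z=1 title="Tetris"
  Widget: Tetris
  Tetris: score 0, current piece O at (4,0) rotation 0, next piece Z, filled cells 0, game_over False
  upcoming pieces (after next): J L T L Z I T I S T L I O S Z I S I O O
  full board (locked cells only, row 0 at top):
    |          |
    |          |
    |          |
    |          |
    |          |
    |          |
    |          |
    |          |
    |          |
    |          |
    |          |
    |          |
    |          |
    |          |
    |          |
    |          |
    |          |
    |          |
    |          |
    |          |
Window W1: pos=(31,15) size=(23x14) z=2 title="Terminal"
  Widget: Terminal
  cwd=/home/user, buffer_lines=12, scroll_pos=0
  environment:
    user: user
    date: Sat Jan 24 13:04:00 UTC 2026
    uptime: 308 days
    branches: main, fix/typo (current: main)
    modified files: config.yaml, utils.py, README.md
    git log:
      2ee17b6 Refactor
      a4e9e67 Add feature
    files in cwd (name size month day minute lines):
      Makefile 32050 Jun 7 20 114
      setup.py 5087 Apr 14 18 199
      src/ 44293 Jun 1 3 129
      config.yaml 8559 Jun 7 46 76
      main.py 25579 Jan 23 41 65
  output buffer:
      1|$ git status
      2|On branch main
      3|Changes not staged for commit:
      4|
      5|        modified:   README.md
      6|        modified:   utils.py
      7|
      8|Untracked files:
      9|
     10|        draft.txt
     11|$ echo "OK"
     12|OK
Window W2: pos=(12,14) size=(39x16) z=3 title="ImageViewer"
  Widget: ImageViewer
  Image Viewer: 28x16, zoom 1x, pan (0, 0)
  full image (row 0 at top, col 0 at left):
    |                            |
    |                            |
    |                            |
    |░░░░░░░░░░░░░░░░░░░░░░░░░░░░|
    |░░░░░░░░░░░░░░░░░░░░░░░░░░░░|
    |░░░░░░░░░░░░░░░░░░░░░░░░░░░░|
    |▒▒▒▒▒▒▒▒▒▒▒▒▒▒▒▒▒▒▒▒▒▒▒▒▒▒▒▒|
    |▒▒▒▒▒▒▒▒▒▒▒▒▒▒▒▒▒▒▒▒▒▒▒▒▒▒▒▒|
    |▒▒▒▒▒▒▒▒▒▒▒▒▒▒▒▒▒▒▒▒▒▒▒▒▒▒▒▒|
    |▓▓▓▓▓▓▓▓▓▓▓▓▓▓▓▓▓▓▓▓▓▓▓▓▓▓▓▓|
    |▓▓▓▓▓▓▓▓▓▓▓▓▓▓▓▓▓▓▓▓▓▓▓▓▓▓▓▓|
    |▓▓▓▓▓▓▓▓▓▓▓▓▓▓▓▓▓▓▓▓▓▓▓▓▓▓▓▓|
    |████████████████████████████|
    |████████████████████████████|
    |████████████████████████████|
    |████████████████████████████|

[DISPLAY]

                                                      
━━━━━━━━━━━━━━━┓                                      
s              ┃                                      
───────────────┨                                      
    │Next:     ┃                                      
    ┏━━━━━━━━━━━━━━━━━━━━━━━━━━━━━━━━━━━━━┓           
    ┃ ImageViewer                         ┃━━┓        
    ┠─────────────────────────────────────┨  ┃        
    ┃                                     ┃──┨        
    ┃                                     ┃  ┃        
    ┃                                     ┃  ┃        
    ┃░░░░░░░░░░░░░░░░░░░░░░░░░░░░         ┃fo┃        
    ┃░░░░░░░░░░░░░░░░░░░░░░░░░░░░         ┃  ┃        
━━━━┃░░░░░░░░░░░░░░░░░░░░░░░░░░░░         ┃ R┃        
    ┃▒▒▒▒▒▒▒▒▒▒▒▒▒▒▒▒▒▒▒▒▒▒▒▒▒▒▒▒         ┃ u┃        
    ┃▒▒▒▒▒▒▒▒▒▒▒▒▒▒▒▒▒▒▒▒▒▒▒▒▒▒▒▒         ┃  ┃        
    ┃▒▒▒▒▒▒▒▒▒▒▒▒▒▒▒▒▒▒▒▒▒▒▒▒▒▒▒▒         ┃  ┃        
    ┃▓▓▓▓▓▓▓▓▓▓▓▓▓▓▓▓▓▓▓▓▓▓▓▓▓▓▓▓         ┃  ┃        
    ┃▓▓▓▓▓▓▓▓▓▓▓▓▓▓▓▓▓▓▓▓▓▓▓▓▓▓▓▓         ┃  ┃        
    ┃▓▓▓▓▓▓▓▓▓▓▓▓▓▓▓▓▓▓▓▓▓▓▓▓▓▓▓▓         ┃━━┛        
    ┗━━━━━━━━━━━━━━━━━━━━━━━━━━━━━━━━━━━━━┛           


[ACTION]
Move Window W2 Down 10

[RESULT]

                                                      
━━━━━━━━━━━━━━━┓                                      
s              ┃                                      
───────────────┨                                      
    │Next:     ┃                                      
    │▓▓        ┃                                      
    │ ▓▓       ┃       ┏━━━━━━━━━━━━━━━━━━━━━┓        
    │          ┃       ┃ Terminal            ┃        
    │          ┃       ┠─────────────────────┨        
    │          ┃       ┃$ git status         ┃        
    ┏━━━━━━━━━━━━━━━━━━━━━━━━━━━━━━━━━━━━━┓  ┃        
    ┃ ImageViewer                         ┃fo┃        
    ┠─────────────────────────────────────┨  ┃        
━━━━┃                                     ┃ R┃        
    ┃                                     ┃ u┃        
    ┃                                     ┃  ┃        
    ┃░░░░░░░░░░░░░░░░░░░░░░░░░░░░         ┃  ┃        
    ┃░░░░░░░░░░░░░░░░░░░░░░░░░░░░         ┃  ┃        
    ┃░░░░░░░░░░░░░░░░░░░░░░░░░░░░         ┃  ┃        
    ┃▒▒▒▒▒▒▒▒▒▒▒▒▒▒▒▒▒▒▒▒▒▒▒▒▒▒▒▒         ┃━━┛        
    ┃▒▒▒▒▒▒▒▒▒▒▒▒▒▒▒▒▒▒▒▒▒▒▒▒▒▒▒▒         ┃           


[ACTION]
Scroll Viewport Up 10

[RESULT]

                                                      
                                                      
                                                      
                                                      
                                                      
                                                      
                                                      
                                                      
                                                      
                                                      
━━━━━━━━━━━━━━━┓                                      
s              ┃                                      
───────────────┨                                      
    │Next:     ┃                                      
    │▓▓        ┃                                      
    │ ▓▓       ┃       ┏━━━━━━━━━━━━━━━━━━━━━┓        
    │          ┃       ┃ Terminal            ┃        
    │          ┃       ┠─────────────────────┨        
    │          ┃       ┃$ git status         ┃        
    ┏━━━━━━━━━━━━━━━━━━━━━━━━━━━━━━━━━━━━━┓  ┃        
    ┃ ImageViewer                         ┃fo┃        


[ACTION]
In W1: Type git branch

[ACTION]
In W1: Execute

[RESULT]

                                                      
                                                      
                                                      
                                                      
                                                      
                                                      
                                                      
                                                      
                                                      
                                                      
━━━━━━━━━━━━━━━┓                                      
s              ┃                                      
───────────────┨                                      
    │Next:     ┃                                      
    │▓▓        ┃                                      
    │ ▓▓       ┃       ┏━━━━━━━━━━━━━━━━━━━━━┓        
    │          ┃       ┃ Terminal            ┃        
    │          ┃       ┠─────────────────────┨        
    │          ┃       ┃                     ┃        
    ┏━━━━━━━━━━━━━━━━━━━━━━━━━━━━━━━━━━━━━┓  ┃        
    ┃ ImageViewer                         ┃  ┃        


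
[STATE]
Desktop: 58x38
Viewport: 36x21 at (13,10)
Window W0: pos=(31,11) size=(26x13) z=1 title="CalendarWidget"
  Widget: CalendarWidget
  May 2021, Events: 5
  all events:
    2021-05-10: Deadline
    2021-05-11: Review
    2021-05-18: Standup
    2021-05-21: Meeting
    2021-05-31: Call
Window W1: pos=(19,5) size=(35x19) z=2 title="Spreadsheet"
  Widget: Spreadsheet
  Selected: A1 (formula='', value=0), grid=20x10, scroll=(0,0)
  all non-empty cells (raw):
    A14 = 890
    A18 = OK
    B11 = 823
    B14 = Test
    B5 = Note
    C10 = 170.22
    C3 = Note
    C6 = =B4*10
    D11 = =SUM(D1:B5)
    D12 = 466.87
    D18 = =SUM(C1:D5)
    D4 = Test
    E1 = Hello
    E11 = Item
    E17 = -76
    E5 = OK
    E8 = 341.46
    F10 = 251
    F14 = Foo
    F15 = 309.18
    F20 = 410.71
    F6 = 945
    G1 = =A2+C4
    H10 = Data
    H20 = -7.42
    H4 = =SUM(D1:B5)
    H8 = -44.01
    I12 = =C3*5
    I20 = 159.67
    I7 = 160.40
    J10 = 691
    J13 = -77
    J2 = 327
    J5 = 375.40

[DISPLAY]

      ┃-----------------------------
      ┃  1      [0]       0       0 
      ┃  2        0       0       0 
      ┃  3        0       0Note     
      ┃  4        0       0       0T
      ┃  5        0Note           0 
      ┃  6        0       0       0 
      ┃  7        0       0       0 
      ┃  8        0       0       0 
      ┃  9        0       0       0 
      ┃ 10        0       0  170.22 
      ┃ 11        0     823       0 
      ┃ 12        0       0       0 
      ┗━━━━━━━━━━━━━━━━━━━━━━━━━━━━━
                                    
                                    
                                    
                                    
                                    
                                    
                                    


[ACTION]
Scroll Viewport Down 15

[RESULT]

      ┃  7        0       0       0 
      ┃  8        0       0       0 
      ┃  9        0       0       0 
      ┃ 10        0       0  170.22 
      ┃ 11        0     823       0 
      ┃ 12        0       0       0 
      ┗━━━━━━━━━━━━━━━━━━━━━━━━━━━━━
                                    
                                    
                                    
                                    
                                    
                                    
                                    
                                    
                                    
                                    
                                    
                                    
                                    
                                    


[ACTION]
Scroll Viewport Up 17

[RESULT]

                                    
                                    
                                    
                                    
                                    
      ┏━━━━━━━━━━━━━━━━━━━━━━━━━━━━━
      ┃ Spreadsheet                 
      ┠─────────────────────────────
      ┃A1:                          
      ┃       A       B       C     
      ┃-----------------------------
      ┃  1      [0]       0       0 
      ┃  2        0       0       0 
      ┃  3        0       0Note     
      ┃  4        0       0       0T
      ┃  5        0Note           0 
      ┃  6        0       0       0 
      ┃  7        0       0       0 
      ┃  8        0       0       0 
      ┃  9        0       0       0 
      ┃ 10        0       0  170.22 


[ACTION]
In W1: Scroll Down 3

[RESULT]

                                    
                                    
                                    
                                    
                                    
      ┏━━━━━━━━━━━━━━━━━━━━━━━━━━━━━
      ┃ Spreadsheet                 
      ┠─────────────────────────────
      ┃A1:                          
      ┃       A       B       C     
      ┃-----------------------------
      ┃  4        0       0       0T
      ┃  5        0Note           0 
      ┃  6        0       0       0 
      ┃  7        0       0       0 
      ┃  8        0       0       0 
      ┃  9        0       0       0 
      ┃ 10        0       0  170.22 
      ┃ 11        0     823       0 
      ┃ 12        0       0       0 
      ┃ 13        0       0       0 


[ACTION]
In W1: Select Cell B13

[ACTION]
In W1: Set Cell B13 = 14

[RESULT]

                                    
                                    
                                    
                                    
                                    
      ┏━━━━━━━━━━━━━━━━━━━━━━━━━━━━━
      ┃ Spreadsheet                 
      ┠─────────────────────────────
      ┃B13: 14                      
      ┃       A       B       C     
      ┃-----------------------------
      ┃  4        0       0       0T
      ┃  5        0Note           0 
      ┃  6        0       0       0 
      ┃  7        0       0       0 
      ┃  8        0       0       0 
      ┃  9        0       0       0 
      ┃ 10        0       0  170.22 
      ┃ 11        0     823       0 
      ┃ 12        0       0       0 
      ┃ 13        0    [14]       0 


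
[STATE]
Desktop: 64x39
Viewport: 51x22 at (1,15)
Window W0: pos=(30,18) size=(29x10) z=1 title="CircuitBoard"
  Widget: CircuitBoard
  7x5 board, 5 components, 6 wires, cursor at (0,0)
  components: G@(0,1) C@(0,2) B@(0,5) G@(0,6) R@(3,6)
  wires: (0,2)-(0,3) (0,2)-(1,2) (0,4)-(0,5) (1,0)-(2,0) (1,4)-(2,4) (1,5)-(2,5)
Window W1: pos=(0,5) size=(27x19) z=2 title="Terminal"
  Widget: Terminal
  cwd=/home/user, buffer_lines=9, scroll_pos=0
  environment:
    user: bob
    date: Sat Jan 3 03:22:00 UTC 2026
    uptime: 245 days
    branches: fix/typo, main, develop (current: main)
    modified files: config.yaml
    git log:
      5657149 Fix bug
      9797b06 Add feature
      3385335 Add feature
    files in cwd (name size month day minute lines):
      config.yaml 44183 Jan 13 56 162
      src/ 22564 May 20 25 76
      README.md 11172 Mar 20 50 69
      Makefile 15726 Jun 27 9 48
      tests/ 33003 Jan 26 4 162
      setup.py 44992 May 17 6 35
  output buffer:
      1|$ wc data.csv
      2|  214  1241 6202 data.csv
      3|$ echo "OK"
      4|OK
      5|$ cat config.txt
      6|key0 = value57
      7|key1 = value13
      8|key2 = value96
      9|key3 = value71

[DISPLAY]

key2 = value96           ┃                         
key3 = value71           ┃                         
$ █                      ┃                         
                         ┃   ┏━━━━━━━━━━━━━━━━━━━━━
                         ┃   ┃ CircuitBoard        
                         ┃   ┠─────────────────────
                         ┃   ┃   0 1 2 3 4 5 6     
                         ┃   ┃0  [.]  G   C ─ ·   ·
━━━━━━━━━━━━━━━━━━━━━━━━━┛   ┃            │        
                             ┃1   ·       ·       ·
                             ┃    │               │
                             ┃2   ·               ·
                             ┗━━━━━━━━━━━━━━━━━━━━━
                                                   
                                                   
                                                   
                                                   
                                                   
                                                   
                                                   
                                                   
                                                   


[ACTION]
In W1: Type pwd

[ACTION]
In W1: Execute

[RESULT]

key2 = value96           ┃                         
key3 = value71           ┃                         
$ pwd                    ┃                         
/home/user               ┃   ┏━━━━━━━━━━━━━━━━━━━━━
$ █                      ┃   ┃ CircuitBoard        
                         ┃   ┠─────────────────────
                         ┃   ┃   0 1 2 3 4 5 6     
                         ┃   ┃0  [.]  G   C ─ ·   ·
━━━━━━━━━━━━━━━━━━━━━━━━━┛   ┃            │        
                             ┃1   ·       ·       ·
                             ┃    │               │
                             ┃2   ·               ·
                             ┗━━━━━━━━━━━━━━━━━━━━━
                                                   
                                                   
                                                   
                                                   
                                                   
                                                   
                                                   
                                                   
                                                   


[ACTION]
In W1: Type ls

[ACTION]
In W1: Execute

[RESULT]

key2 = value96           ┃                         
key3 = value71           ┃                         
$ pwd                    ┃                         
/home/user               ┃   ┏━━━━━━━━━━━━━━━━━━━━━
$ ls                     ┃   ┃ CircuitBoard        
config.yaml  src/  README┃   ┠─────────────────────
$ █                      ┃   ┃   0 1 2 3 4 5 6     
                         ┃   ┃0  [.]  G   C ─ ·   ·
━━━━━━━━━━━━━━━━━━━━━━━━━┛   ┃            │        
                             ┃1   ·       ·       ·
                             ┃    │               │
                             ┃2   ·               ·
                             ┗━━━━━━━━━━━━━━━━━━━━━
                                                   
                                                   
                                                   
                                                   
                                                   
                                                   
                                                   
                                                   
                                                   
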